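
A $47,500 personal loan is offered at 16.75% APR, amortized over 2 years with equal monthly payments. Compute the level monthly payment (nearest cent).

At 16.75% the monthly rate is 0.0139583, so the payment is 47,500 × 0.0139583 / (1 − 1.0139583^−24) = $2,342.81.

$2,342.81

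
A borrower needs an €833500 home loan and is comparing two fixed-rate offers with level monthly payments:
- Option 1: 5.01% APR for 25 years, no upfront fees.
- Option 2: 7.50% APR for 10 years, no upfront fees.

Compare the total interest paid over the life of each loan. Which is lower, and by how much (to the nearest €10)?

Option 2 by €275,970

Option 1: at 5.01% the monthly rate is 0.0041750, so the payment is 833,500 × 0.0041750 / (1 − 1.0041750^−300) = €4,877.42.
Total interest on Option 1 = 300 × €4,877.42 − €833,500 = €629,726.00.
Option 2: monthly rate = 7.5%/12 = 0.0062500; payment = 833,500 × 0.0062500 / (1 − (1+0.0062500)^−120) = €9,893.79.
Total interest on Option 2 = 120 × €9,893.79 − €833,500 = €353,754.80.
Option 2 is lower by €275,971.20.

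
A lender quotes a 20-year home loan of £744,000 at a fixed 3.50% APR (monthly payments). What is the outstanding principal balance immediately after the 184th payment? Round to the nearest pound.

£222,634

With monthly rate i = 3.5%/12 = 0.0029167, the balance after k of n payments is P · [(1+i)^n − (1+i)^k] / [(1+i)^n − 1].
(1+0.0029167)^240 = 2.01170203 and (1+0.0029167)^184 = 1.70896094, so the balance is 744,000 × (2.01170203 − 1.70896094) / (2.01170203 − 1) = £222,634.11.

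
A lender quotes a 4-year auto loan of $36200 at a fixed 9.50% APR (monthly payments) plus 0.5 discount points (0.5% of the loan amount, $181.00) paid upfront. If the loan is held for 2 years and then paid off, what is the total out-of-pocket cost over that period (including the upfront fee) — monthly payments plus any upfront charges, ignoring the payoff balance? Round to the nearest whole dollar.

$22,008

At 9.50% the monthly rate is 0.0079167, so the payment is 36,200 × 0.0079167 / (1 − 1.0079167^−48) = $909.46.
Total outlay = 24 × $909.46 + $181.00 = $22,008.04.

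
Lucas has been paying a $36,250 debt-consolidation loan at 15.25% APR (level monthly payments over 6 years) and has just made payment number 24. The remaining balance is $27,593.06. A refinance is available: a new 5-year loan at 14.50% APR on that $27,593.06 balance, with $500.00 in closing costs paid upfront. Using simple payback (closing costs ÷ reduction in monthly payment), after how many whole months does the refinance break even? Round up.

Current payment = 36,250 × 15.25%/12 / (1 − (1+0.0127083)^−72) = $771.44.
Refinanced payment = 27,593.06 × 0.0120833 / (1 − (1+0.0120833)^−60) = $649.22.
Monthly savings = $771.44 − $649.22 = $122.22.
Break-even = $500.00 / $122.22 = 4.09 → 5 months.

5 months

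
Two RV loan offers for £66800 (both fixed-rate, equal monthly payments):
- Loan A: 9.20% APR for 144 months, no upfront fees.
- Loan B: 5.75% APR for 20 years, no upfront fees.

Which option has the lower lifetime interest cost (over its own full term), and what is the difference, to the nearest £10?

Loan A by £2,000

Loan A: at 9.20% the monthly rate is 0.0076667, so the payment is 66,800 × 0.0076667 / (1 − 1.0076667^−144) = £767.75.
Total interest on Loan A = 144 × £767.75 − £66,800 = £43,756.00.
Loan B: monthly rate = 5.75%/12 = 0.0047917; payment = 66,800 × 0.0047917 / (1 − (1+0.0047917)^−240) = £468.99.
Total interest on Loan B = 240 × £468.99 − £66,800 = £45,757.60.
Loan A is lower by £2,001.60.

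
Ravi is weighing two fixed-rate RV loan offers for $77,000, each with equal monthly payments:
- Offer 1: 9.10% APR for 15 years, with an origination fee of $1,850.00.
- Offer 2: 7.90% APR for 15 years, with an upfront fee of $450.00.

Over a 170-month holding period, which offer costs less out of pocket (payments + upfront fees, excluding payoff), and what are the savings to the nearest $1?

Offer 1: at 9.10% the monthly rate is 0.0075833, so the payment is 77,000 × 0.0075833 / (1 − 1.0075833^−180) = $785.57.
Offer 2: at 7.90% the monthly rate is 0.0065833, so the payment is 77,000 × 0.0065833 / (1 − 1.0065833^−180) = $731.41.
Over 170 months: Offer 1 costs 170 × $785.57 + $1,850.00 = $135,396.90; Offer 2 costs 170 × $731.41 + $450.00 = $124,789.70.
Offer 2 is cheaper by $135,396.90 − $124,789.70 = $10,607.20.

Offer 2 by $10,607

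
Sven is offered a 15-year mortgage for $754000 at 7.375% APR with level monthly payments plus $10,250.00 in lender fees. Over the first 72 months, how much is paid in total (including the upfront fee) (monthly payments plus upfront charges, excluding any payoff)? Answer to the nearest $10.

At 7.375% the monthly rate is 0.0061458, so the payment is 754,000 × 0.0061458 / (1 − 1.0061458^−180) = $6,936.22.
Total outlay = 72 × $6,936.22 + $10,250.00 = $509,657.84.

$509,660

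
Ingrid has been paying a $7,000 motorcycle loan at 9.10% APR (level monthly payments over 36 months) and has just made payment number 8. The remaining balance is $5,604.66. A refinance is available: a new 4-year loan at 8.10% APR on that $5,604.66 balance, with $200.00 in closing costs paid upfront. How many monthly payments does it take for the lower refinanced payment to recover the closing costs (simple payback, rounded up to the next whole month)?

3 months

Current payment = 7,000 × 9.1%/12 / (1 − (1+0.0075833)^−36) = $222.92.
Refinanced payment = 5,604.66 × 0.0067500 / (1 − (1+0.0067500)^−48) = $137.09.
Monthly savings = $222.92 − $137.09 = $85.83.
Break-even = $200.00 / $85.83 = 2.33 → 3 months.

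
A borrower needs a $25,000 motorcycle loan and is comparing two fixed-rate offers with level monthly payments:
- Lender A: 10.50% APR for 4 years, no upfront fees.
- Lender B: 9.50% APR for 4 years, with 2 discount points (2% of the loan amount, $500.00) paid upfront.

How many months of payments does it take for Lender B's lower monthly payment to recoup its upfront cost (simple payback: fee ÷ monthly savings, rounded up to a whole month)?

42 months

Lender A: at 10.50% the monthly rate is 0.0087500, so the payment is 25,000 × 0.0087500 / (1 − 1.0087500^−48) = $640.08.
Lender B: monthly rate = 9.5%/12 = 0.0079167; payment = 25,000 × 0.0079167 / (1 − (1+0.0079167)^−48) = $628.08.
Monthly savings = $640.08 − $628.08 = $12.00.
Break-even = $500.00 / $12.00 = 41.67 → 42 months.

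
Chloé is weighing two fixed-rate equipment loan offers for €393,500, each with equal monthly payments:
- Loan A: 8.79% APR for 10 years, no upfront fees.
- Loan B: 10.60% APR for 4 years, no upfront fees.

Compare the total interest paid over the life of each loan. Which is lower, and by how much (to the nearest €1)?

Loan A: monthly rate = 8.79%/12 = 0.0073250; payment = 393,500 × 0.0073250 / (1 − (1+0.0073250)^−120) = €4,940.08.
Total interest on Loan A = 120 × €4,940.08 − €393,500 = €199,309.60.
Loan B: monthly rate = 10.6%/12 = 0.0088333; payment = 393,500 × 0.0088333 / (1 − (1+0.0088333)^−48) = €10,093.94.
Total interest on Loan B = 48 × €10,093.94 − €393,500 = €91,009.12.
Loan B is lower by €108,300.48.

Loan B by €108,300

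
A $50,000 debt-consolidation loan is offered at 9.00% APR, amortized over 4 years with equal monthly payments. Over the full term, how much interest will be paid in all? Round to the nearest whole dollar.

$9,724

At 9.00% the monthly rate is 0.0075000, so the payment is 50,000 × 0.0075000 / (1 − 1.0075000^−48) = $1,244.25.
Total paid = 48 × $1,244.25 = $59,724.00; interest = $59,724.00 − $50,000 = $9,724.00.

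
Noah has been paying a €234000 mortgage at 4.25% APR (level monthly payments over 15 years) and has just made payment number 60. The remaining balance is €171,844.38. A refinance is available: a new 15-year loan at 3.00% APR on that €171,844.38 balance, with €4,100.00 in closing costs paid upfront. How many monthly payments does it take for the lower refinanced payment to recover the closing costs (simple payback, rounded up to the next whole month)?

Current payment = 234,000 × 4.25%/12 / (1 − (1+0.0035417)^−180) = €1,760.33.
Refinanced payment = 171,844.38 × 0.0025000 / (1 − (1+0.0025000)^−180) = €1,186.73.
Monthly savings = €1,760.33 − €1,186.73 = €573.60.
Break-even = €4,100.00 / €573.60 = 7.15 → 8 months.

8 months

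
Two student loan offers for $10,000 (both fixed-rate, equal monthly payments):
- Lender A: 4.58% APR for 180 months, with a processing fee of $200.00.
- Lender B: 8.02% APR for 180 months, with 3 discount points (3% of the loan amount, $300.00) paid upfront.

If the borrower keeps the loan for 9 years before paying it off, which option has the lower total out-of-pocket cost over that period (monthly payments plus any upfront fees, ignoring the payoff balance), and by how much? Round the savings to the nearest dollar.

Lender A by $2,127

Lender A: at 4.58% the monthly rate is 0.0038167, so the payment is 10,000 × 0.0038167 / (1 − 1.0038167^−180) = $76.91.
Lender B: monthly rate = 8.02%/12 = 0.0066833; payment = 10,000 × 0.0066833 / (1 − (1+0.0066833)^−180) = $95.68.
Over 108 months: Lender A costs 108 × $76.91 + $200.00 = $8,506.28; Lender B costs 108 × $95.68 + $300.00 = $10,633.44.
Lender A is cheaper by $10,633.44 − $8,506.28 = $2,127.16.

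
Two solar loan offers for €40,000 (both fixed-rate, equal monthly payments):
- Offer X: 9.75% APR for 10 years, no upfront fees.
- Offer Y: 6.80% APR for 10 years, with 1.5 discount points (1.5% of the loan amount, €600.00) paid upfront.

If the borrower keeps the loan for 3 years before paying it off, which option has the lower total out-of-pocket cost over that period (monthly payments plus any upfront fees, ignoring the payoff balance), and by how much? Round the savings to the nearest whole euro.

Offer Y by €1,659

Offer X: at 9.75% the monthly rate is 0.0081250, so the payment is 40,000 × 0.0081250 / (1 − 1.0081250^−120) = €523.08.
Offer Y: at 6.80% the monthly rate is 0.0056667, so the payment is 40,000 × 0.0056667 / (1 − 1.0056667^−120) = €460.32.
Over 36 months: Offer X costs 36 × €523.08 = €18,830.88; Offer Y costs 36 × €460.32 + €600.00 = €17,171.52.
Offer Y is cheaper by €18,830.88 − €17,171.52 = €1,659.36.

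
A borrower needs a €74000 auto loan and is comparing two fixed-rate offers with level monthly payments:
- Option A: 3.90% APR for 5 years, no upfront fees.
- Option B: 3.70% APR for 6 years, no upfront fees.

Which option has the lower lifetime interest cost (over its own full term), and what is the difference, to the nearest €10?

Option A: at 3.90% the monthly rate is 0.0032500, so the payment is 74,000 × 0.0032500 / (1 − 1.0032500^−60) = €1,359.49.
Total interest on Option A = 60 × €1,359.49 − €74,000 = €7,569.40.
Option B: at 3.70% the monthly rate is 0.0030833, so the payment is 74,000 × 0.0030833 / (1 − 1.0030833^−72) = €1,147.66.
Total interest on Option B = 72 × €1,147.66 − €74,000 = €8,631.52.
Option A is lower by €1,062.12.

Option A by €1,060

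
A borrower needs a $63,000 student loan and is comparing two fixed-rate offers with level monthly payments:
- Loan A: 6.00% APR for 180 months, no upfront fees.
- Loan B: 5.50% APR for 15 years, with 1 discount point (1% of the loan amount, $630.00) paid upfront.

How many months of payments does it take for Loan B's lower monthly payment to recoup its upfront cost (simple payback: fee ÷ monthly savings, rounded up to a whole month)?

Loan A: monthly rate = 6%/12 = 0.0050000; payment = 63,000 × 0.0050000 / (1 − (1+0.0050000)^−180) = $531.63.
Loan B: monthly rate = 5.5%/12 = 0.0045833; payment = 63,000 × 0.0045833 / (1 − (1+0.0045833)^−180) = $514.76.
Monthly savings = $531.63 − $514.76 = $16.87.
Break-even = $630.00 / $16.87 = 37.34 → 38 months.

38 months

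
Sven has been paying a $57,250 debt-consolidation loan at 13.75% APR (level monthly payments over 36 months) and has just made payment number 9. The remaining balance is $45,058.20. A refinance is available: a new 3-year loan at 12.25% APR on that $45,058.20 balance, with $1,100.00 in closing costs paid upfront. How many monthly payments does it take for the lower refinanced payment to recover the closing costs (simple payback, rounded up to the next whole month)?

3 months

Current payment = 57,250 × 13.75%/12 / (1 − (1+0.0114583)^−36) = $1,949.73.
Refinanced payment = 45,058.20 × 0.0102083 / (1 − (1+0.0102083)^−36) = $1,501.96.
Monthly savings = $1,949.73 − $1,501.96 = $447.77.
Break-even = $1,100.00 / $447.77 = 2.46 → 3 months.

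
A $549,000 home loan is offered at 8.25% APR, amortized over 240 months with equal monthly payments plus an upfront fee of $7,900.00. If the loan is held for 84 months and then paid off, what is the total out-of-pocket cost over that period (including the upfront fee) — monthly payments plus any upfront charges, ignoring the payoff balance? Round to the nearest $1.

$400,839

Monthly rate = 8.25%/12 = 0.0068750; payment = 549,000 × 0.0068750 / (1 − (1+0.0068750)^−240) = $4,677.84.
Total outlay = 84 × $4,677.84 + $7,900.00 = $400,838.56.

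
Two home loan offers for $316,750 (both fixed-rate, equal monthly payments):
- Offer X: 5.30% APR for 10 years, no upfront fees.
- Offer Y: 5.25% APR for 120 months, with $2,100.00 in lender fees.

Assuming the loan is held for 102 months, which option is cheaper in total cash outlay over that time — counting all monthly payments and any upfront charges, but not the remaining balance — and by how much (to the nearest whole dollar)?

Offer X by $1,304

Offer X: at 5.30% the monthly rate is 0.0044167, so the payment is 316,750 × 0.0044167 / (1 − 1.0044167^−120) = $3,406.26.
Offer Y: at 5.25% the monthly rate is 0.0043750, so the payment is 316,750 × 0.0043750 / (1 − 1.0043750^−120) = $3,398.46.
Over 102 months: Offer X costs 102 × $3,406.26 = $347,438.52; Offer Y costs 102 × $3,398.46 + $2,100.00 = $348,742.92.
Offer X is cheaper by $348,742.92 − $347,438.52 = $1,304.40.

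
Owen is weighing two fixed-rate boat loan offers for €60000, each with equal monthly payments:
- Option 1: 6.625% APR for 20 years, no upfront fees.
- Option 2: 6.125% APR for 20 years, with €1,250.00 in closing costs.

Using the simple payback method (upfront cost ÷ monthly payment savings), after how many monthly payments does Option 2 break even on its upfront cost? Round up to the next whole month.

72 months

Option 1: monthly rate = 6.625%/12 = 0.0055208; payment = 60,000 × 0.0055208 / (1 − (1+0.0055208)^−240) = €451.77.
Option 2: monthly rate = 6.125%/12 = 0.0051042; payment = 60,000 × 0.0051042 / (1 − (1+0.0051042)^−240) = €434.20.
Monthly savings = €451.77 − €434.20 = €17.57.
Break-even = €1,250.00 / €17.57 = 71.14 → 72 months.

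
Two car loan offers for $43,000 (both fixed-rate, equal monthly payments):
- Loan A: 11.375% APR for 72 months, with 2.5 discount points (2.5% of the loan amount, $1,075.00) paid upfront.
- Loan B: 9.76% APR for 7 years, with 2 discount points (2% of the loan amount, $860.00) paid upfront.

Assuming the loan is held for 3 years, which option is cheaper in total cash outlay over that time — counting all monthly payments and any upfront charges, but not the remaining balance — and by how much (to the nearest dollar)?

Loan B by $4,471

Loan A: monthly rate = 11.375%/12 = 0.0094792; payment = 43,000 × 0.0094792 / (1 − (1+0.0094792)^−72) = $826.75.
Loan B: at 9.76% the monthly rate is 0.0081333, so the payment is 43,000 × 0.0081333 / (1 − 1.0081333^−84) = $708.53.
Over 36 months: Loan A costs 36 × $826.75 + $1,075.00 = $30,838.00; Loan B costs 36 × $708.53 + $860.00 = $26,367.08.
Loan B is cheaper by $30,838.00 − $26,367.08 = $4,470.92.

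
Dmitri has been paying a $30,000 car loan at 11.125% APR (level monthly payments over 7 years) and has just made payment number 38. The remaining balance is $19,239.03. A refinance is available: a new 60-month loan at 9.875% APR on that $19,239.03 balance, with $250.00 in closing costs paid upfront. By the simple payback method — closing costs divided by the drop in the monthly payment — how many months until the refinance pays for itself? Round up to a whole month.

Current payment = 30,000 × 11.125%/12 / (1 − (1+0.0092708)^−84) = $515.65.
Refinanced payment = 19,239.03 × 0.0082292 / (1 − (1+0.0082292)^−60) = $407.59.
Monthly savings = $515.65 − $407.59 = $108.06.
Break-even = $250.00 / $108.06 = 2.31 → 3 months.

3 months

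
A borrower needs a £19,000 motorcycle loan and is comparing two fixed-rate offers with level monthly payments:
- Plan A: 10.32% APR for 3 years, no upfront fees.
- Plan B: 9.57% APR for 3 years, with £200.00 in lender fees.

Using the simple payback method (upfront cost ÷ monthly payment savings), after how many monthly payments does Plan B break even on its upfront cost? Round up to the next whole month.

Plan A: at 10.32% the monthly rate is 0.0086000, so the payment is 19,000 × 0.0086000 / (1 − 1.0086000^−36) = £615.94.
Plan B: monthly rate = 9.57%/12 = 0.0079750; payment = 19,000 × 0.0079750 / (1 − (1+0.0079750)^−36) = £609.25.
Monthly savings = £615.94 − £609.25 = £6.69.
Break-even = £200.00 / £6.69 = 29.90 → 30 months.

30 months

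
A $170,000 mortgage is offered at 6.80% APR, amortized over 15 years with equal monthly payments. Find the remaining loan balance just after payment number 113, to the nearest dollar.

$83,933

With monthly rate i = 6.8%/12 = 0.0056667, the balance after k of n payments is P · [(1+i)^n − (1+i)^k] / [(1+i)^n − 1].
(1+0.0056667)^180 = 2.76522186 and (1+0.0056667)^113 = 1.89368730, so the balance is 170,000 × (2.76522186 − 1.89368730) / (2.76522186 − 1) = $83,933.29.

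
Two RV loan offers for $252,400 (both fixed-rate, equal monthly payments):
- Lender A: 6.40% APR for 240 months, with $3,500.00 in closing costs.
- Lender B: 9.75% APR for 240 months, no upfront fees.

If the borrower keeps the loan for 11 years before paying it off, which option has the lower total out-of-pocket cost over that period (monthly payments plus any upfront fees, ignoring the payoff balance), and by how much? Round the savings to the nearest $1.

Lender A by $66,072

Lender A: monthly rate = 6.4%/12 = 0.0053333; payment = 252,400 × 0.0053333 / (1 − (1+0.0053333)^−240) = $1,867.00.
Lender B: monthly rate = 9.75%/12 = 0.0081250; payment = 252,400 × 0.0081250 / (1 − (1+0.0081250)^−240) = $2,394.06.
Over 132 months: Lender A costs 132 × $1,867.00 + $3,500.00 = $249,944.00; Lender B costs 132 × $2,394.06 = $316,015.92.
Lender A is cheaper by $316,015.92 − $249,944.00 = $66,071.92.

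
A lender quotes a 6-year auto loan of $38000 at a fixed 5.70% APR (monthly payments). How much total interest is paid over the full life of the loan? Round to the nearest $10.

Monthly rate = 5.7%/12 = 0.0047500; payment = 38,000 × 0.0047500 / (1 − (1+0.0047500)^−72) = $624.40.
Total paid = 72 × $624.40 = $44,956.80; interest = $44,956.80 − $38,000 = $6,956.80.

$6,960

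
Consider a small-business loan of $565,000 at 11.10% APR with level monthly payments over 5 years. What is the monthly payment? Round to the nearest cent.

At 11.10% the monthly rate is 0.0092500, so the payment is 565,000 × 0.0092500 / (1 − 1.0092500^−60) = $12,312.66.

$12,312.66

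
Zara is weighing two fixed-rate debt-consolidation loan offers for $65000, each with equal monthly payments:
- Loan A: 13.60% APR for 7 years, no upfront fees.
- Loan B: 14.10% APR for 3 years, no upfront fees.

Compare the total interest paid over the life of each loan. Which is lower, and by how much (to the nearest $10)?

Loan A: at 13.60% the monthly rate is 0.0113333, so the payment is 65,000 × 0.0113333 / (1 − 1.0113333^−84) = $1,203.78.
Total interest on Loan A = 84 × $1,203.78 − $65,000 = $36,117.52.
Loan B: monthly rate = 14.1%/12 = 0.0117500; payment = 65,000 × 0.0117500 / (1 − (1+0.0117500)^−36) = $2,224.70.
Total interest on Loan B = 36 × $2,224.70 − $65,000 = $15,089.20.
Loan B is lower by $21,028.32.

Loan B by $21,030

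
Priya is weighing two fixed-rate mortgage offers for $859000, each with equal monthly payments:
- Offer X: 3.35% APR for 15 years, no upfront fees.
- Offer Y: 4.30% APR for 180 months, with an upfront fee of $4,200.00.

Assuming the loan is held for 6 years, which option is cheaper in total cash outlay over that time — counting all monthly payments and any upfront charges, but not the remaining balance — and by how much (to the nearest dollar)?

Offer X: monthly rate = 3.35%/12 = 0.0027917; payment = 859,000 × 0.0027917 / (1 − (1+0.0027917)^−180) = $6,077.76.
Offer Y: at 4.30% the monthly rate is 0.0035833, so the payment is 859,000 × 0.0035833 / (1 − 1.0035833^−180) = $6,483.83.
Over 72 months: Offer X costs 72 × $6,077.76 = $437,598.72; Offer Y costs 72 × $6,483.83 + $4,200.00 = $471,035.76.
Offer X is cheaper by $471,035.76 − $437,598.72 = $33,437.04.

Offer X by $33,437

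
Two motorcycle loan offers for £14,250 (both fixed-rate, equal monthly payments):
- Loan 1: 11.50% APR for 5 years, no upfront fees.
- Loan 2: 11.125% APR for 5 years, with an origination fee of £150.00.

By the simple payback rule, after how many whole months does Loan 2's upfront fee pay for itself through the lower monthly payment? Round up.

Loan 1: at 11.50% the monthly rate is 0.0095833, so the payment is 14,250 × 0.0095833 / (1 − 1.0095833^−60) = £313.39.
Loan 2: monthly rate = 11.125%/12 = 0.0092708; payment = 14,250 × 0.0092708 / (1 − (1+0.0092708)^−60) = £310.72.
Monthly savings = £313.39 − £310.72 = £2.67.
Break-even = £150.00 / £2.67 = 56.18 → 57 months.

57 months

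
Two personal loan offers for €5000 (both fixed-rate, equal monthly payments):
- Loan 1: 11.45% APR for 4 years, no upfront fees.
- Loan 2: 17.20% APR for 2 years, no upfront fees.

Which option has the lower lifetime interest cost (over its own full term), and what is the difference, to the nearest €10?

Loan 1: monthly rate = 11.45%/12 = 0.0095417; payment = 5,000 × 0.0095417 / (1 − (1+0.0095417)^−48) = €130.32.
Total interest on Loan 1 = 48 × €130.32 − €5,000 = €1,255.36.
Loan 2: at 17.20% the monthly rate is 0.0143333, so the payment is 5,000 × 0.0143333 / (1 − 1.0143333^−24) = €247.69.
Total interest on Loan 2 = 24 × €247.69 − €5,000 = €944.56.
Loan 2 is lower by €310.80.

Loan 2 by €310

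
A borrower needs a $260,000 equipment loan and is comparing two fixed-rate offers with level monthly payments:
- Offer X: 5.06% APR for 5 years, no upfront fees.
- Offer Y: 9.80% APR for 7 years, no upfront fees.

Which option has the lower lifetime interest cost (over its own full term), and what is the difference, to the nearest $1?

Offer X by $65,497

Offer X: at 5.06% the monthly rate is 0.0042167, so the payment is 260,000 × 0.0042167 / (1 − 1.0042167^−60) = $4,913.67.
Total interest on Offer X = 60 × $4,913.67 − $260,000 = $34,820.20.
Offer Y: monthly rate = 9.8%/12 = 0.0081667; payment = 260,000 × 0.0081667 / (1 − (1+0.0081667)^−84) = $4,289.49.
Total interest on Offer Y = 84 × $4,289.49 − $260,000 = $100,317.16.
Offer X is lower by $65,496.96.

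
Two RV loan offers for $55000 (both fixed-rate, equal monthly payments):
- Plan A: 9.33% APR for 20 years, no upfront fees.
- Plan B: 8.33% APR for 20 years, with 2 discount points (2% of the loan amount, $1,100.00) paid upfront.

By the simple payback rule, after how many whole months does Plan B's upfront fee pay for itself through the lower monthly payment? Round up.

Plan A: monthly rate = 9.33%/12 = 0.0077750; payment = 55,000 × 0.0077750 / (1 − (1+0.0077750)^−240) = $506.58.
Plan B: at 8.33% the monthly rate is 0.0069417, so the payment is 55,000 × 0.0069417 / (1 − 1.0069417^−240) = $471.40.
Monthly savings = $506.58 − $471.40 = $35.18.
Break-even = $1,100.00 / $35.18 = 31.27 → 32 months.

32 months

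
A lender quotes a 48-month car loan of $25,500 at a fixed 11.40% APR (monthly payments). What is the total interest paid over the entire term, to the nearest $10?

$6,370

Monthly rate = 11.4%/12 = 0.0095000; payment = 25,500 × 0.0095000 / (1 − (1+0.0095000)^−48) = $664.03.
Total paid = 48 × $664.03 = $31,873.44; interest = $31,873.44 − $25,500 = $6,373.44.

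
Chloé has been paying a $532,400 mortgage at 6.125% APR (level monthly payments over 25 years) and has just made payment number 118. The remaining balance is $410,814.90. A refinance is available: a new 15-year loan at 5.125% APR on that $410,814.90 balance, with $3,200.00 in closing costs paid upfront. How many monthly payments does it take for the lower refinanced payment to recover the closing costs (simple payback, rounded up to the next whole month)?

17 months

Current payment = 532,400 × 6.125%/12 / (1 − (1+0.0051042)^−300) = $3,471.06.
Refinanced payment = 410,814.90 × 0.0042708 / (1 − (1+0.0042708)^−180) = $3,275.51.
Monthly savings = $3,471.06 − $3,275.51 = $195.55.
Break-even = $3,200.00 / $195.55 = 16.36 → 17 months.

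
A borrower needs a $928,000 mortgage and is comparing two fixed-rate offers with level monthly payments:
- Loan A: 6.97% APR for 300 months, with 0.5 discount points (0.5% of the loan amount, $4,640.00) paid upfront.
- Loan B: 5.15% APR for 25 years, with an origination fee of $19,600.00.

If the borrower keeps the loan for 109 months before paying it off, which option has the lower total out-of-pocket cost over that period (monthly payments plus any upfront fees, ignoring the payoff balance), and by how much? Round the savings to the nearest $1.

Loan B by $97,828

Loan A: at 6.97% the monthly rate is 0.0058083, so the payment is 928,000 × 0.0058083 / (1 − 1.0058083^−300) = $6,541.16.
Loan B: monthly rate = 5.15%/12 = 0.0042917; payment = 928,000 × 0.0042917 / (1 − (1+0.0042917)^−300) = $5,506.41.
Over 109 months: Loan A costs 109 × $6,541.16 + $4,640.00 = $717,626.44; Loan B costs 109 × $5,506.41 + $19,600.00 = $619,798.69.
Loan B is cheaper by $717,626.44 − $619,798.69 = $97,827.75.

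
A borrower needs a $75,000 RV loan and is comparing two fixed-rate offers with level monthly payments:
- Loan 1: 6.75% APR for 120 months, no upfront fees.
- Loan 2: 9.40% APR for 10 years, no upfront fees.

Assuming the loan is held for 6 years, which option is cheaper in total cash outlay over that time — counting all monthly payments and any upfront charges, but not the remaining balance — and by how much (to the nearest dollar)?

Loan 1: at 6.75% the monthly rate is 0.0056250, so the payment is 75,000 × 0.0056250 / (1 − 1.0056250^−120) = $861.18.
Loan 2: monthly rate = 9.4%/12 = 0.0078333; payment = 75,000 × 0.0078333 / (1 − (1+0.0078333)^−120) = $966.38.
Over 72 months: Loan 1 costs 72 × $861.18 = $62,004.96; Loan 2 costs 72 × $966.38 = $69,579.36.
Loan 1 is cheaper by $69,579.36 − $62,004.96 = $7,574.40.

Loan 1 by $7,574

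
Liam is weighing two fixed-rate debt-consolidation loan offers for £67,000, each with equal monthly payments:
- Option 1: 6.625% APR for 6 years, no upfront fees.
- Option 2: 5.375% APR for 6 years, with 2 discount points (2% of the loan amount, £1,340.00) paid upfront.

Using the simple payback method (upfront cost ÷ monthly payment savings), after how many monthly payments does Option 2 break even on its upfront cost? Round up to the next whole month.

34 months

Option 1: monthly rate = 6.625%/12 = 0.0055208; payment = 67,000 × 0.0055208 / (1 − (1+0.0055208)^−72) = £1,130.26.
Option 2: at 5.375% the monthly rate is 0.0044792, so the payment is 67,000 × 0.0044792 / (1 − 1.0044792^−72) = £1,090.72.
Monthly savings = £1,130.26 − £1,090.72 = £39.54.
Break-even = £1,340.00 / £39.54 = 33.89 → 34 months.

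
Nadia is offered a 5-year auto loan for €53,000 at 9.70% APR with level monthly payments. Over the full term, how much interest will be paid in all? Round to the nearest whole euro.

Monthly rate = 9.7%/12 = 0.0080833; payment = 53,000 × 0.0080833 / (1 − (1+0.0080833)^−60) = €1,118.29.
Total paid = 60 × €1,118.29 = €67,097.40; interest = €67,097.40 − €53,000 = €14,097.40.

€14,097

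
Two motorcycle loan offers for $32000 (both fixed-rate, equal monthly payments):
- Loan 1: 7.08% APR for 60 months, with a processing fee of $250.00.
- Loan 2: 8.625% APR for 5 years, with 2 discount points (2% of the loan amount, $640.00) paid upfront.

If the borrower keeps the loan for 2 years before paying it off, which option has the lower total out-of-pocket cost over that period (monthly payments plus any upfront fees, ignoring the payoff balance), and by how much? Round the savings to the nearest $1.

Loan 1: at 7.08% the monthly rate is 0.0059000, so the payment is 32,000 × 0.0059000 / (1 − 1.0059000^−60) = $634.85.
Loan 2: at 8.625% the monthly rate is 0.0071875, so the payment is 32,000 × 0.0071875 / (1 − 1.0071875^−60) = $658.46.
Over 24 months: Loan 1 costs 24 × $634.85 + $250.00 = $15,486.40; Loan 2 costs 24 × $658.46 + $640.00 = $16,443.04.
Loan 1 is cheaper by $16,443.04 − $15,486.40 = $956.64.

Loan 1 by $957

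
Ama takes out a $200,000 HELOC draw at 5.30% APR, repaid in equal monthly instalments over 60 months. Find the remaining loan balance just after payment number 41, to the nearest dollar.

With monthly rate i = 5.3%/12 = 0.0044167, the balance after k of n payments is P · [(1+i)^n − (1+i)^k] / [(1+i)^n − 1].
(1+0.0044167)^60 = 1.30267066 and (1+0.0044167)^41 = 1.19803728, so the balance is 200,000 × (1.30267066 − 1.19803728) / (1.30267066 − 1) = $69,140.09.

$69,140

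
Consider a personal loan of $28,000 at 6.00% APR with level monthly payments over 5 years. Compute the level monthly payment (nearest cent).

$541.32

At 6.00% the monthly rate is 0.0050000, so the payment is 28,000 × 0.0050000 / (1 − 1.0050000^−60) = $541.32.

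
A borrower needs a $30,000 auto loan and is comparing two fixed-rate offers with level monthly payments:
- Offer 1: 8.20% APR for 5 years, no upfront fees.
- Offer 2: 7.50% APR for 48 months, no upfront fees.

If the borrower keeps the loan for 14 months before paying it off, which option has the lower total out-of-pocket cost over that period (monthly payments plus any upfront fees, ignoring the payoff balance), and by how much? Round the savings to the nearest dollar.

Offer 1 by $1,599

Offer 1: monthly rate = 8.2%/12 = 0.0068333; payment = 30,000 × 0.0068333 / (1 − (1+0.0068333)^−60) = $611.17.
Offer 2: at 7.50% the monthly rate is 0.0062500, so the payment is 30,000 × 0.0062500 / (1 − 1.0062500^−48) = $725.37.
Over 14 months: Offer 1 costs 14 × $611.17 = $8,556.38; Offer 2 costs 14 × $725.37 = $10,155.18.
Offer 1 is cheaper by $10,155.18 − $8,556.38 = $1,598.80.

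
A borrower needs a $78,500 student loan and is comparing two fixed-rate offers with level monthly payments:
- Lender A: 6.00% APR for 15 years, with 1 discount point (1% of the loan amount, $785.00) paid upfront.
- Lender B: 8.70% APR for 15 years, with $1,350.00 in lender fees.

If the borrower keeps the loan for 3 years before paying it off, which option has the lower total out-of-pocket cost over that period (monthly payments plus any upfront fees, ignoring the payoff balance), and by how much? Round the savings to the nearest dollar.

Lender A by $4,879

Lender A: monthly rate = 6%/12 = 0.0050000; payment = 78,500 × 0.0050000 / (1 − (1+0.0050000)^−180) = $662.43.
Lender B: at 8.70% the monthly rate is 0.0072500, so the payment is 78,500 × 0.0072500 / (1 − 1.0072500^−180) = $782.25.
Over 36 months: Lender A costs 36 × $662.43 + $785.00 = $24,632.48; Lender B costs 36 × $782.25 + $1,350.00 = $29,511.00.
Lender A is cheaper by $29,511.00 − $24,632.48 = $4,878.52.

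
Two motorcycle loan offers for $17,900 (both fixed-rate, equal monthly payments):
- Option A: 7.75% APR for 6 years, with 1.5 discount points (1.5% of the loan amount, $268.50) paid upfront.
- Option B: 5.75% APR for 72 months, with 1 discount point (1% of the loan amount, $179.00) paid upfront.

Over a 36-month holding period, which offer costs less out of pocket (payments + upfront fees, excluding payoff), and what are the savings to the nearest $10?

Option B by $710

Option A: at 7.75% the monthly rate is 0.0064583, so the payment is 17,900 × 0.0064583 / (1 − 1.0064583^−72) = $311.66.
Option B: at 5.75% the monthly rate is 0.0047917, so the payment is 17,900 × 0.0047917 / (1 − 1.0047917^−72) = $294.55.
Over 36 months: Option A costs 36 × $311.66 + $268.50 = $11,488.26; Option B costs 36 × $294.55 + $179.00 = $10,782.80.
Option B is cheaper by $11,488.26 − $10,782.80 = $705.46.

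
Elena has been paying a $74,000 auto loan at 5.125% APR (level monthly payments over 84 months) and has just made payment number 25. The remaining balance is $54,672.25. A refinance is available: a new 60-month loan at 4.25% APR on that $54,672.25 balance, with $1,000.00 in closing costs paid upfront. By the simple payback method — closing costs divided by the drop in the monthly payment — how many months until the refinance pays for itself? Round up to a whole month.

Current payment = 74,000 × 5.125%/12 / (1 − (1+0.0042708)^−84) = $1,050.26.
Refinanced payment = 54,672.25 × 0.0035417 / (1 − (1+0.0035417)^−60) = $1,013.05.
Monthly savings = $1,050.26 − $1,013.05 = $37.21.
Break-even = $1,000.00 / $37.21 = 26.87 → 27 months.

27 months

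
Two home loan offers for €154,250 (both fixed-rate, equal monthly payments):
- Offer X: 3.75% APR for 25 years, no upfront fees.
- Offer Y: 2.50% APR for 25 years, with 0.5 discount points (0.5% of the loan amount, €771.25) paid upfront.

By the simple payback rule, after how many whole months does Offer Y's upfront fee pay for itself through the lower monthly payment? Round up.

Offer X: monthly rate = 3.75%/12 = 0.0031250; payment = 154,250 × 0.0031250 / (1 − (1+0.0031250)^−300) = €793.05.
Offer Y: at 2.50% the monthly rate is 0.0020833, so the payment is 154,250 × 0.0020833 / (1 − 1.0020833^−300) = €691.99.
Monthly savings = €793.05 − €691.99 = €101.06.
Break-even = €771.25 / €101.06 = 7.63 → 8 months.

8 months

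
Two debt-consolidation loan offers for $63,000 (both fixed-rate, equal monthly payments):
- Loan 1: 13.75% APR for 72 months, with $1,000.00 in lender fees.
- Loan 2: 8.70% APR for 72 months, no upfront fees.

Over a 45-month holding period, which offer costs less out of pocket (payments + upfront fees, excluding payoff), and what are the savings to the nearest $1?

Loan 2 by $8,357

Loan 1: monthly rate = 13.75%/12 = 0.0114583; payment = 63,000 × 0.0114583 / (1 − (1+0.0114583)^−72) = $1,289.74.
Loan 2: at 8.70% the monthly rate is 0.0072500, so the payment is 63,000 × 0.0072500 / (1 − 1.0072500^−72) = $1,126.25.
Over 45 months: Loan 1 costs 45 × $1,289.74 + $1,000.00 = $59,038.30; Loan 2 costs 45 × $1,126.25 = $50,681.25.
Loan 2 is cheaper by $59,038.30 − $50,681.25 = $8,357.05.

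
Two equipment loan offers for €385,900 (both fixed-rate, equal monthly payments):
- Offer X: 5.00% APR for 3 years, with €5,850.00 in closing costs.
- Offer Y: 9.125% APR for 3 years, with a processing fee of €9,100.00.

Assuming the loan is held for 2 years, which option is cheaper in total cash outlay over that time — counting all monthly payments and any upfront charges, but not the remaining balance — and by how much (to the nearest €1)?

Offer X: at 5.00% the monthly rate is 0.0041667, so the payment is 385,900 × 0.0041667 / (1 − 1.0041667^−36) = €11,565.77.
Offer Y: at 9.125% the monthly rate is 0.0076042, so the payment is 385,900 × 0.0076042 / (1 − 1.0076042^−36) = €12,293.98.
Over 24 months: Offer X costs 24 × €11,565.77 + €5,850.00 = €283,428.48; Offer Y costs 24 × €12,293.98 + €9,100.00 = €304,155.52.
Offer X is cheaper by €304,155.52 − €283,428.48 = €20,727.04.

Offer X by €20,727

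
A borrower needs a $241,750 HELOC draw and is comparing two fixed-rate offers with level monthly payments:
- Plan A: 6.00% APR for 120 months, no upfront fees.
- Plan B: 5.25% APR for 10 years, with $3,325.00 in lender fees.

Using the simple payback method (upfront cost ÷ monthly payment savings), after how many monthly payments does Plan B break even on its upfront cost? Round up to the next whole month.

Plan A: monthly rate = 6%/12 = 0.0050000; payment = 241,750 × 0.0050000 / (1 − (1+0.0050000)^−120) = $2,683.92.
Plan B: monthly rate = 5.25%/12 = 0.0043750; payment = 241,750 × 0.0043750 / (1 − (1+0.0043750)^−120) = $2,593.78.
Monthly savings = $2,683.92 − $2,593.78 = $90.14.
Break-even = $3,325.00 / $90.14 = 36.89 → 37 months.

37 months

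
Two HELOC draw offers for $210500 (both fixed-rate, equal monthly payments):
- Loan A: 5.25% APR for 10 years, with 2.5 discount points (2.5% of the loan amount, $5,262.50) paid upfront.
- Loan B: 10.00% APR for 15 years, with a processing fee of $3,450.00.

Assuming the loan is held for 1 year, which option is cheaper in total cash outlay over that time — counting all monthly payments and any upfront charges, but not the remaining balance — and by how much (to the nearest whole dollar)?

Loan B by $1,770

Loan A: monthly rate = 5.25%/12 = 0.0043750; payment = 210,500 × 0.0043750 / (1 − (1+0.0043750)^−120) = $2,258.49.
Loan B: monthly rate = 10%/12 = 0.0083333; payment = 210,500 × 0.0083333 / (1 − (1+0.0083333)^−180) = $2,262.04.
Over 12 months: Loan A costs 12 × $2,258.49 + $5,262.50 = $32,364.38; Loan B costs 12 × $2,262.04 + $3,450.00 = $30,594.48.
Loan B is cheaper by $32,364.38 − $30,594.48 = $1,769.90.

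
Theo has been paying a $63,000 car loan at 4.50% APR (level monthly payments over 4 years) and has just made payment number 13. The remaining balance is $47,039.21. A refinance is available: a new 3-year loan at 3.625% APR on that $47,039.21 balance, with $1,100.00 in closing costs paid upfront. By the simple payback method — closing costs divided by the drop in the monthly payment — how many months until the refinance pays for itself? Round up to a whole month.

Current payment = 63,000 × 4.5%/12 / (1 − (1+0.0037500)^−48) = $1,436.62.
Refinanced payment = 47,039.21 × 0.0030208 / (1 − (1+0.0030208)^−36) = $1,380.95.
Monthly savings = $1,436.62 − $1,380.95 = $55.67.
Break-even = $1,100.00 / $55.67 = 19.76 → 20 months.

20 months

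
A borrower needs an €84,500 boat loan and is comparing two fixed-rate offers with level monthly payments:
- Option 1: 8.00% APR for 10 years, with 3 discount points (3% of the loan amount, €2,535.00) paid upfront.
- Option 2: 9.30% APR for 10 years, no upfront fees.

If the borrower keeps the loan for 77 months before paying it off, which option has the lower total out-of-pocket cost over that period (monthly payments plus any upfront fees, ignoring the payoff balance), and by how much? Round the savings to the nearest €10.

Option 1: at 8.00% the monthly rate is 0.0066667, so the payment is 84,500 × 0.0066667 / (1 − 1.0066667^−120) = €1,025.22.
Option 2: monthly rate = 9.3%/12 = 0.0077500; payment = 84,500 × 0.0077500 / (1 − (1+0.0077500)^−120) = €1,084.18.
Over 77 months: Option 1 costs 77 × €1,025.22 + €2,535.00 = €81,476.94; Option 2 costs 77 × €1,084.18 = €83,481.86.
Option 1 is cheaper by €83,481.86 − €81,476.94 = €2,004.92.

Option 1 by €2,000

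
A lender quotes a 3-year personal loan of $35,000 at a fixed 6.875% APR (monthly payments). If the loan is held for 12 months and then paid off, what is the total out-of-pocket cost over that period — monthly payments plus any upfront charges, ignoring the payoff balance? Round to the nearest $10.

At 6.875% the monthly rate is 0.0057292, so the payment is 35,000 × 0.0057292 / (1 − 1.0057292^−36) = $1,078.70.
Total outlay = 12 × $1,078.70 = $12,944.40.

$12,940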